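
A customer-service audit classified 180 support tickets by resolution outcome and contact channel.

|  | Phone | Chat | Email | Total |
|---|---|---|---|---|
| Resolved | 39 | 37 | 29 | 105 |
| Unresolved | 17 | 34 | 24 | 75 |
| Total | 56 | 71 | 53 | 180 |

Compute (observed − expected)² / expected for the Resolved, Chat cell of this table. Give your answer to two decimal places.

Row total (Resolved) = 105; column total (Chat) = 71; N = 180.
Expected count E = 105 × 71 / 180 = 41.417.
Contribution = (O − E)²/E = (37 − 41.417)² / 41.417 = 0.47.

0.47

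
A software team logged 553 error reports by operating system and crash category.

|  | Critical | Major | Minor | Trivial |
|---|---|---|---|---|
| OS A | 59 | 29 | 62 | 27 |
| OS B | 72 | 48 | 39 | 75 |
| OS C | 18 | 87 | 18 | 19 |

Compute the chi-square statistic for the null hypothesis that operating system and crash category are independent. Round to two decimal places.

Row totals: 177, 234, 142. Column totals: 149, 164, 119, 121. Grand total N = 553.
Expected counts (row total × column total / N):
  OS A, Critical: 177×149/553 = 47.691
  OS A, Major: 177×164/553 = 52.492
  OS A, Minor: 177×119/553 = 38.089
  OS A, Trivial: 177×121/553 = 38.729
  OS B, Critical: 234×149/553 = 63.049
  OS B, Major: 234×164/553 = 69.396
  OS B, Minor: 234×119/553 = 50.354
  OS B, Trivial: 234×121/553 = 51.201
  OS C, Critical: 142×149/553 = 38.260
  OS C, Major: 142×164/553 = 42.112
  OS C, Minor: 142×119/553 = 30.557
  OS C, Trivial: 142×121/553 = 31.071
Contributions (O − E)²/E:
  (59 − 47.691)²/47.691 = 2.6817
  (29 − 52.492)²/52.492 = 10.5135
  (62 − 38.089)²/38.089 = 15.0105
  (27 − 38.729)²/38.729 = 3.5521
  (72 − 63.049)²/63.049 = 1.2708
  (48 − 69.396)²/69.396 = 6.5968
  (39 − 50.354)²/50.354 = 2.5601
  (75 − 51.201)²/51.201 = 11.0621
  (18 − 38.260)²/38.260 = 10.7284
  (87 − 42.112)²/42.112 = 47.8470
  (18 − 30.557)²/30.557 = 5.1601
  (19 − 31.071)²/31.071 = 4.6896
χ² = 2.6817 + 10.5135 + 15.0105 + 3.5521 + 1.2708 + 6.5968 + 2.5601 + 11.0621 + 10.7284 + 47.8470 + 5.1601 + 4.6896 = 121.67

121.67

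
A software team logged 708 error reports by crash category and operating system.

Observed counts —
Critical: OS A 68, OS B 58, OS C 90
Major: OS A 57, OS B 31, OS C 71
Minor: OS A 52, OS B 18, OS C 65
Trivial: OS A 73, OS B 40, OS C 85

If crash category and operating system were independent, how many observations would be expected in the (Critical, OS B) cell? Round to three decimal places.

Row total (Critical) = 216; column total (OS B) = 147; grand total N = 708.
Expected count = (row total × column total) / N = 216 × 147 / 708 = 44.847.

44.847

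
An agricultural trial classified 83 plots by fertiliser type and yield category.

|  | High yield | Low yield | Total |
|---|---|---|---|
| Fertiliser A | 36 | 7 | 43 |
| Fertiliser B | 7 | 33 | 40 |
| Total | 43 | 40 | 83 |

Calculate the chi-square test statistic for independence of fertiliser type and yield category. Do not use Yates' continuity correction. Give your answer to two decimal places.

36.40

Grand total N = 83.
Expected counts (row total × column total / N):
  Fertiliser A, High yield: 43×43/83 = 22.277
  Fertiliser A, Low yield: 43×40/83 = 20.723
  Fertiliser B, High yield: 40×43/83 = 20.723
  Fertiliser B, Low yield: 40×40/83 = 19.277
Contributions (O − E)²/E:
  (36 − 22.277)²/22.277 = 8.4536
  (7 − 20.723)²/20.723 = 9.0875
  (7 − 20.723)²/20.723 = 9.0875
  (33 − 19.277)²/19.277 = 9.7692
χ² = 8.4536 + 9.0875 + 9.0875 + 9.7692 = 36.40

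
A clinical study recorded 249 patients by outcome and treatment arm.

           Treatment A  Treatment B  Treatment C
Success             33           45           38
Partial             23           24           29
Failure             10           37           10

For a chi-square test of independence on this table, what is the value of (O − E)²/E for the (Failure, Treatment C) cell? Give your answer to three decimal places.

Row total (Failure) = 57; column total (Treatment C) = 77; N = 249.
Expected count E = 57 × 77 / 249 = 17.6265.
Contribution = (O − E)²/E = (10 − 17.6265)² / 17.6265 = 3.300.

3.300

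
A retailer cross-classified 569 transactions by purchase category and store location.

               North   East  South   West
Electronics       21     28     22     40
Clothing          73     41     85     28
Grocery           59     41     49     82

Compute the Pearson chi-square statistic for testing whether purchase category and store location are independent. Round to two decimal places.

49.71

Row totals: 111, 227, 231. Column totals: 153, 110, 156, 150. Grand total N = 569.
Expected counts (row total × column total / N):
  Electronics, North: 111×153/569 = 29.847
  Electronics, East: 111×110/569 = 21.459
  Electronics, South: 111×156/569 = 30.432
  Electronics, West: 111×150/569 = 29.262
  Clothing, North: 227×153/569 = 61.039
  Clothing, East: 227×110/569 = 43.884
  Clothing, South: 227×156/569 = 62.236
  Clothing, West: 227×150/569 = 59.842
  Grocery, North: 231×153/569 = 62.114
  Grocery, East: 231×110/569 = 44.657
  Grocery, South: 231×156/569 = 63.332
  Grocery, West: 231×150/569 = 60.896
Contributions (O − E)²/E:
  (21 − 29.847)²/29.847 = 2.6224
  (28 − 21.459)²/21.459 = 1.9938
  (22 − 30.432)²/30.432 = 2.3363
  (40 − 29.262)²/29.262 = 3.9404
  (73 − 61.039)²/61.039 = 2.3438
  (41 − 43.884)²/43.884 = 0.1895
  (85 − 62.236)²/62.236 = 8.3264
  (28 − 59.842)²/59.842 = 16.9432
  (59 − 62.114)²/62.114 = 0.1561
  (41 − 44.657)²/44.657 = 0.2995
  (49 − 63.332)²/63.332 = 3.2433
  (82 − 60.896)²/60.896 = 7.3138
χ² = 2.6224 + 1.9938 + 2.3363 + 3.9404 + 2.3438 + 0.1895 + 8.3264 + 16.9432 + 0.1561 + 0.2995 + 3.2433 + 7.3138 = 49.71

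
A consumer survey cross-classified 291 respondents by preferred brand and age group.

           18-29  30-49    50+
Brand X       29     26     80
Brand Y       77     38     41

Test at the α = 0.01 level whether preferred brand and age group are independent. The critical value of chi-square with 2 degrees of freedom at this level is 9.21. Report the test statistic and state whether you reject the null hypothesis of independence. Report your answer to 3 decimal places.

Row totals: 135, 156. Column totals: 106, 64, 121. Grand total N = 291.
Expected counts (row total × column total / N):
  Brand X, 18-29: 135×106/291 = 49.1753
  Brand X, 30-49: 135×64/291 = 29.6907
  Brand X, 50+: 135×121/291 = 56.1340
  Brand Y, 18-29: 156×106/291 = 56.8247
  Brand Y, 30-49: 156×64/291 = 34.3093
  Brand Y, 50+: 156×121/291 = 64.8660
Contributions (O − E)²/E:
  (29 − 49.1753)²/49.1753 = 8.2774
  (26 − 29.6907)²/29.6907 = 0.4588
  (80 − 56.1340)²/56.1340 = 10.1469
  (77 − 56.8247)²/56.8247 = 7.1631
  (38 − 34.3093)²/34.3093 = 0.3970
  (41 − 64.8660)²/64.8660 = 8.7810
χ² = 8.2774 + 0.4588 + 10.1469 + 7.1631 + 0.3970 + 8.7810 = 35.224
df = (2−1)(3−1) = 2. Since 35.224 > 9.21, reject the null hypothesis of independence at α = 0.01.

35.224; reject H₀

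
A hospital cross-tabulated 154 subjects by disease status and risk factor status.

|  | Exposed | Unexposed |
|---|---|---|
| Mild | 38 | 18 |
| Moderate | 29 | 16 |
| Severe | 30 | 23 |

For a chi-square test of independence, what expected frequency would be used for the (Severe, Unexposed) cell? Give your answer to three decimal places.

Row total (Severe) = 53; column total (Unexposed) = 57; grand total N = 154.
Expected count = (row total × column total) / N = 53 × 57 / 154 = 19.617.

19.617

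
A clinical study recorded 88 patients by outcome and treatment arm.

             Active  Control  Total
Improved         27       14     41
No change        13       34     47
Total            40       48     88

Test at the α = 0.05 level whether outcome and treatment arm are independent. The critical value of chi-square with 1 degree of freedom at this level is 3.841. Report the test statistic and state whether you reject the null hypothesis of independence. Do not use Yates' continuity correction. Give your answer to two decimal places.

12.88; reject H₀

Grand total N = 88.
Expected counts (row total × column total / N):
  Improved, Active: 41×40/88 = 18.6364
  Improved, Control: 41×48/88 = 22.3636
  No change, Active: 47×40/88 = 21.3636
  No change, Control: 47×48/88 = 25.6364
Contributions (O − E)²/E:
  (27 − 18.6364)²/18.6364 = 3.7534
  (14 − 22.3636)²/22.3636 = 3.1278
  (13 − 21.3636)²/21.3636 = 3.2743
  (34 − 25.6364)²/25.6364 = 2.7285
χ² = 3.7534 + 3.1278 + 3.2743 + 2.7285 = 12.88
df = (2−1)(2−1) = 1. Since 12.88 > 3.841, reject the null hypothesis of independence at α = 0.05.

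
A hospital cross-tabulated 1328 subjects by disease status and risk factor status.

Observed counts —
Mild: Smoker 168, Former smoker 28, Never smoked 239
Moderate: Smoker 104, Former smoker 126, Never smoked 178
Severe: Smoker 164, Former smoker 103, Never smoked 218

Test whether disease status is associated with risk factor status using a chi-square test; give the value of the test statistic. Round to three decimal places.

Row totals: 435, 408, 485. Column totals: 436, 257, 635. Grand total N = 1328.
Expected counts (row total × column total / N):
  Mild, Smoker: 435×436/1328 = 142.8163
  Mild, Former smoker: 435×257/1328 = 84.1830
  Mild, Never smoked: 435×635/1328 = 208.0008
  Moderate, Smoker: 408×436/1328 = 133.9518
  Moderate, Former smoker: 408×257/1328 = 78.9578
  Moderate, Never smoked: 408×635/1328 = 195.0904
  Severe, Smoker: 485×436/1328 = 159.2319
  Severe, Former smoker: 485×257/1328 = 93.8592
  Severe, Never smoked: 485×635/1328 = 231.9089
Contributions (O − E)²/E:
  (168 − 142.8163)²/142.8163 = 4.4408
  (28 − 84.1830)²/84.1830 = 37.4960
  (239 − 208.0008)²/208.0008 = 4.6199
  (104 − 133.9518)²/133.9518 = 6.6973
  (126 − 78.9578)²/78.9578 = 28.0272
  (178 − 195.0904)²/195.0904 = 1.4972
  (164 − 159.2319)²/159.2319 = 0.1428
  (103 − 93.8592)²/93.8592 = 0.8902
  (218 − 231.9089)²/231.9089 = 0.8342
χ² = 4.4408 + 37.4960 + 4.6199 + 6.6973 + 28.0272 + 1.4972 + 0.1428 + 0.8902 + 0.8342 = 84.646

84.646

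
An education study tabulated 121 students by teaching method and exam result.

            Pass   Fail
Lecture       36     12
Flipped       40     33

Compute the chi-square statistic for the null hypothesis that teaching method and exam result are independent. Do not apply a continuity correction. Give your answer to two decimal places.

5.06

Row totals: 48, 73. Column totals: 76, 45. Grand total N = 121.
Expected counts (row total × column total / N):
  Lecture, Pass: 48×76/121 = 30.149
  Lecture, Fail: 48×45/121 = 17.851
  Flipped, Pass: 73×76/121 = 45.851
  Flipped, Fail: 73×45/121 = 27.149
Contributions (O − E)²/E:
  (36 − 30.149)²/30.149 = 1.1355
  (12 − 17.851)²/17.851 = 1.9178
  (40 − 45.851)²/45.851 = 0.7466
  (33 − 27.149)²/27.149 = 1.2610
χ² = 1.1355 + 1.9178 + 0.7466 + 1.2610 = 5.06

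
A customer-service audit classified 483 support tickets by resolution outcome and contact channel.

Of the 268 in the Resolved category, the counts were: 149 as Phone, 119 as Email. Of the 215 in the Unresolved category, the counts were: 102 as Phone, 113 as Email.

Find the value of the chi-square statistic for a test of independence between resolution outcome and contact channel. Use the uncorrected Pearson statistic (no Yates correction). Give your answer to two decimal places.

Row totals: 268, 215. Column totals: 251, 232. Grand total N = 483.
Expected counts (row total × column total / N):
  Resolved, Phone: 268×251/483 = 139.271
  Resolved, Email: 268×232/483 = 128.729
  Unresolved, Phone: 215×251/483 = 111.729
  Unresolved, Email: 215×232/483 = 103.271
Contributions (O − E)²/E:
  (149 − 139.271)²/139.271 = 0.6796
  (119 − 128.729)²/128.729 = 0.7353
  (102 − 111.729)²/111.729 = 0.8472
  (113 − 103.271)²/103.271 = 0.9166
χ² = 0.6796 + 0.7353 + 0.8472 + 0.9166 = 3.18

3.18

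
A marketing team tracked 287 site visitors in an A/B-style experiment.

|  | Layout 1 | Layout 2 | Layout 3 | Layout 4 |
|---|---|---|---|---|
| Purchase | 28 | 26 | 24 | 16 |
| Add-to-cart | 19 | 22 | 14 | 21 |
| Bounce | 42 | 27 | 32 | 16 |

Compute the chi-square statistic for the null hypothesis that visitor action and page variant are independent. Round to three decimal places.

Row totals: 94, 76, 117. Column totals: 89, 75, 70, 53. Grand total N = 287.
Expected counts (row total × column total / N):
  Purchase, Layout 1: 94×89/287 = 29.1498
  Purchase, Layout 2: 94×75/287 = 24.5645
  Purchase, Layout 3: 94×70/287 = 22.9268
  Purchase, Layout 4: 94×53/287 = 17.3589
  Add-to-cart, Layout 1: 76×89/287 = 23.5679
  Add-to-cart, Layout 2: 76×75/287 = 19.8606
  Add-to-cart, Layout 3: 76×70/287 = 18.5366
  Add-to-cart, Layout 4: 76×53/287 = 14.0348
  Bounce, Layout 1: 117×89/287 = 36.2822
  Bounce, Layout 2: 117×75/287 = 30.5749
  Bounce, Layout 3: 117×70/287 = 28.5366
  Bounce, Layout 4: 117×53/287 = 21.6063
Contributions (O − E)²/E:
  (28 − 29.1498)²/29.1498 = 0.0454
  (26 − 24.5645)²/24.5645 = 0.0839
  (24 − 22.9268)²/22.9268 = 0.0502
  (16 − 17.3589)²/17.3589 = 0.1064
  (19 − 23.5679)²/23.5679 = 0.8853
  (22 − 19.8606)²/19.8606 = 0.2305
  (14 − 18.5366)²/18.5366 = 1.1103
  (21 − 14.0348)²/14.0348 = 3.4567
  (42 − 36.2822)²/36.2822 = 0.9011
  (27 − 30.5749)²/30.5749 = 0.4180
  (32 − 28.5366)²/28.5366 = 0.4203
  (16 − 21.6063)²/21.6063 = 1.4547
χ² = 0.0454 + 0.0839 + 0.0502 + 0.1064 + 0.8853 + 0.2305 + 1.1103 + 3.4567 + 0.9011 + 0.4180 + 0.4203 + 1.4547 = 9.163

9.163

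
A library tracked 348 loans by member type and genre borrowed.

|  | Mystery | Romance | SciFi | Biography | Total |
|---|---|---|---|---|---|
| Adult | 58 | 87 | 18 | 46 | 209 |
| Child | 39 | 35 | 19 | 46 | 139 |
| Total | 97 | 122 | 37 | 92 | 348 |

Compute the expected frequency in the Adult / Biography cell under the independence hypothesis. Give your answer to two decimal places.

55.25

Row total (Adult) = 209; column total (Biography) = 92; grand total N = 348.
Expected count = (row total × column total) / N = 209 × 92 / 348 = 55.25.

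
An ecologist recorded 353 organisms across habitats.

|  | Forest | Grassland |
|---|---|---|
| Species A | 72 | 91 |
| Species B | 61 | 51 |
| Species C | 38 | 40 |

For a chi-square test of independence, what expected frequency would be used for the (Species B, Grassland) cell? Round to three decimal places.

Row total (Species B) = 112; column total (Grassland) = 182; grand total N = 353.
Expected count = (row total × column total) / N = 112 × 182 / 353 = 57.745.

57.745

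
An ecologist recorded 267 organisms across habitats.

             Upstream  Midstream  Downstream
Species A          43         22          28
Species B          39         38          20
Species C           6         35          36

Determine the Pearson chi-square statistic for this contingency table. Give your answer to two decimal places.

Row totals: 93, 97, 77. Column totals: 88, 95, 84. Grand total N = 267.
Expected counts (row total × column total / N):
  Species A, Upstream: 93×88/267 = 30.652
  Species A, Midstream: 93×95/267 = 33.090
  Species A, Downstream: 93×84/267 = 29.258
  Species B, Upstream: 97×88/267 = 31.970
  Species B, Midstream: 97×95/267 = 34.513
  Species B, Downstream: 97×84/267 = 30.517
  Species C, Upstream: 77×88/267 = 25.378
  Species C, Midstream: 77×95/267 = 27.397
  Species C, Downstream: 77×84/267 = 24.225
Contributions (O − E)²/E:
  (43 − 30.652)²/30.652 = 4.9743
  (22 − 33.090)²/33.090 = 3.7168
  (28 − 29.258)²/29.258 = 0.0541
  (39 − 31.970)²/31.970 = 1.5459
  (38 − 34.513)²/34.513 = 0.3523
  (20 − 30.517)²/30.517 = 3.6244
  (6 − 25.378)²/25.378 = 14.7966
  (35 − 27.397)²/27.397 = 2.1099
  (36 − 24.225)²/24.225 = 5.7235
χ² = 4.9743 + 3.7168 + 0.0541 + 1.5459 + 0.3523 + 3.6244 + 14.7966 + 2.1099 + 5.7235 = 36.90

36.90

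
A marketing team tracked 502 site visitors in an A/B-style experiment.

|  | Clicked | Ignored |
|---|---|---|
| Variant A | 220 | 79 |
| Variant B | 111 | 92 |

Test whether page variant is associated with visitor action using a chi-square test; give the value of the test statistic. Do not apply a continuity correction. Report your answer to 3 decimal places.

19.227

Row totals: 299, 203. Column totals: 331, 171. Grand total N = 502.
Expected counts (row total × column total / N):
  Variant A, Clicked: 299×331/502 = 197.1494
  Variant A, Ignored: 299×171/502 = 101.8506
  Variant B, Clicked: 203×331/502 = 133.8506
  Variant B, Ignored: 203×171/502 = 69.1494
Contributions (O − E)²/E:
  (220 − 197.1494)²/197.1494 = 2.6485
  (79 − 101.8506)²/101.8506 = 5.1266
  (111 − 133.8506)²/133.8506 = 3.9010
  (92 − 69.1494)²/69.1494 = 7.5510
χ² = 2.6485 + 5.1266 + 3.9010 + 7.5510 = 19.227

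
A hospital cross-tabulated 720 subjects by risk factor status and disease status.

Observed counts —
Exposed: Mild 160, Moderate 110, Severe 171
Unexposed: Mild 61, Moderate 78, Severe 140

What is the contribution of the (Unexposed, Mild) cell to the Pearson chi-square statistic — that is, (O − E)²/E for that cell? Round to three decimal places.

7.088

Row total (Unexposed) = 279; column total (Mild) = 221; N = 720.
Expected count E = 279 × 221 / 720 = 85.6375.
Contribution = (O − E)²/E = (61 − 85.6375)² / 85.6375 = 7.088.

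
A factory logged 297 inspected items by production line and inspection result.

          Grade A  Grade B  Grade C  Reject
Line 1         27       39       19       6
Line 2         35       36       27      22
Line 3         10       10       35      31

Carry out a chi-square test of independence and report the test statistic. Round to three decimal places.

50.747

Row totals: 91, 120, 86. Column totals: 72, 85, 81, 59. Grand total N = 297.
Expected counts (row total × column total / N):
  Line 1, Grade A: 91×72/297 = 22.0606
  Line 1, Grade B: 91×85/297 = 26.0438
  Line 1, Grade C: 91×81/297 = 24.8182
  Line 1, Reject: 91×59/297 = 18.0774
  Line 2, Grade A: 120×72/297 = 29.0909
  Line 2, Grade B: 120×85/297 = 34.3434
  Line 2, Grade C: 120×81/297 = 32.7273
  Line 2, Reject: 120×59/297 = 23.8384
  Line 3, Grade A: 86×72/297 = 20.8485
  Line 3, Grade B: 86×85/297 = 24.6128
  Line 3, Grade C: 86×81/297 = 23.4545
  Line 3, Reject: 86×59/297 = 17.0842
Contributions (O − E)²/E:
  (27 − 22.0606)²/22.0606 = 1.1059
  (39 − 26.0438)²/26.0438 = 6.4454
  (19 − 24.8182)²/24.8182 = 1.3640
  (6 − 18.0774)²/18.0774 = 8.0688
  (35 − 29.0909)²/29.0909 = 1.2003
  (36 − 34.3434)²/34.3434 = 0.0799
  (27 − 32.7273)²/32.7273 = 1.0023
  (22 − 23.8384)²/23.8384 = 0.1418
  (10 − 20.8485)²/20.8485 = 5.6450
  (10 − 24.6128)²/24.6128 = 8.6757
  (35 − 23.4545)²/23.4545 = 5.6833
  (31 − 17.0842)²/17.0842 = 11.3350
χ² = 1.1059 + 6.4454 + 1.3640 + 8.0688 + 1.2003 + 0.0799 + 1.0023 + 0.1418 + 5.6450 + 8.6757 + 5.6833 + 11.3350 = 50.747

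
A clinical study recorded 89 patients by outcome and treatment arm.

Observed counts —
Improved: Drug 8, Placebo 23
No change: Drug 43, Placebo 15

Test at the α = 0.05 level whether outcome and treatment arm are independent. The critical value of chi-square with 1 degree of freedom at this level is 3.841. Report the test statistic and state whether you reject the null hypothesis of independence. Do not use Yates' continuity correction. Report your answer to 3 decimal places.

Row totals: 31, 58. Column totals: 51, 38. Grand total N = 89.
Expected counts (row total × column total / N):
  Improved, Drug: 31×51/89 = 17.7640
  Improved, Placebo: 31×38/89 = 13.2360
  No change, Drug: 58×51/89 = 33.2360
  No change, Placebo: 58×38/89 = 24.7640
Contributions (O − E)²/E:
  (8 − 17.7640)²/17.7640 = 5.3668
  (23 − 13.2360)²/13.2360 = 7.2028
  (43 − 33.2360)²/33.2360 = 2.8684
  (15 − 24.7640)²/24.7640 = 3.8498
χ² = 5.3668 + 7.2028 + 2.8684 + 3.8498 = 19.288
df = (2−1)(2−1) = 1. Since 19.288 > 3.841, reject the null hypothesis of independence at α = 0.05.

19.288; reject H₀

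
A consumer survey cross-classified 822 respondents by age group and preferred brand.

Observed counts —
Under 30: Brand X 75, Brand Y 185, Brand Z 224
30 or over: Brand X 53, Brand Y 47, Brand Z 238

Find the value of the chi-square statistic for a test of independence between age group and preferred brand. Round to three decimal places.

Row totals: 484, 338. Column totals: 128, 232, 462. Grand total N = 822.
Expected counts (row total × column total / N):
  Under 30, Brand X: 484×128/822 = 75.3674
  Under 30, Brand Y: 484×232/822 = 136.6034
  Under 30, Brand Z: 484×462/822 = 272.0292
  30 or over, Brand X: 338×128/822 = 52.6326
  30 or over, Brand Y: 338×232/822 = 95.3966
  30 or over, Brand Z: 338×462/822 = 189.9708
Contributions (O − E)²/E:
  (75 − 75.3674)²/75.3674 = 0.0018
  (185 − 136.6034)²/136.6034 = 17.1462
  (224 − 272.0292)²/272.0292 = 8.4800
  (53 − 52.6326)²/52.6326 = 0.0026
  (47 − 95.3966)²/95.3966 = 24.5526
  (238 − 189.9708)²/189.9708 = 12.1429
χ² = 0.0018 + 17.1462 + 8.4800 + 0.0026 + 24.5526 + 12.1429 = 62.326

62.326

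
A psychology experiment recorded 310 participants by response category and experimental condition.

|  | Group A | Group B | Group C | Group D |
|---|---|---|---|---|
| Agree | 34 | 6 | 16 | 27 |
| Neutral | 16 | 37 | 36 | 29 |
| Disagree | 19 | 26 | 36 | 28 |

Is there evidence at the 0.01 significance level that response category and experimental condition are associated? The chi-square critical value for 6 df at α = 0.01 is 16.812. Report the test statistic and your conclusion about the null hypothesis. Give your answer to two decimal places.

35.84; reject H₀

Row totals: 83, 118, 109. Column totals: 69, 69, 88, 84. Grand total N = 310.
Expected counts (row total × column total / N):
  Agree, Group A: 83×69/310 = 18.474
  Agree, Group B: 83×69/310 = 18.474
  Agree, Group C: 83×88/310 = 23.561
  Agree, Group D: 83×84/310 = 22.490
  Neutral, Group A: 118×69/310 = 26.265
  Neutral, Group B: 118×69/310 = 26.265
  Neutral, Group C: 118×88/310 = 33.497
  Neutral, Group D: 118×84/310 = 31.974
  Disagree, Group A: 109×69/310 = 24.261
  Disagree, Group B: 109×69/310 = 24.261
  Disagree, Group C: 109×88/310 = 30.942
  Disagree, Group D: 109×84/310 = 29.535
Contributions (O − E)²/E:
  (34 − 18.474)²/18.474 = 13.0484
  (6 − 18.474)²/18.474 = 8.4227
  (16 − 23.561)²/23.561 = 2.4264
  (27 − 22.490)²/22.490 = 0.9044
  (16 − 26.265)²/26.265 = 4.0118
  (37 − 26.265)²/26.265 = 4.3876
  (36 − 33.497)²/33.497 = 0.1870
  (29 − 31.974)²/31.974 = 0.2766
  (19 − 24.261)²/24.261 = 1.1408
  (26 − 24.261)²/24.261 = 0.1246
  (36 − 30.942)²/30.942 = 0.8268
  (28 − 29.535)²/29.535 = 0.0798
χ² = 13.0484 + 8.4227 + 2.4264 + 0.9044 + 4.0118 + 4.3876 + 0.1870 + 0.2766 + 1.1408 + 0.1246 + 0.8268 + 0.0798 = 35.84
df = (3−1)(4−1) = 6. Since 35.84 > 16.812, reject the null hypothesis of independence at α = 0.01.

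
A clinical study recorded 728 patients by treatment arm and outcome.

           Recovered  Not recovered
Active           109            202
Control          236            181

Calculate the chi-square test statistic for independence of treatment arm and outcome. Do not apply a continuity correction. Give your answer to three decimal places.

33.171

Row totals: 311, 417. Column totals: 345, 383. Grand total N = 728.
Expected counts (row total × column total / N):
  Active, Recovered: 311×345/728 = 147.3832
  Active, Not recovered: 311×383/728 = 163.6168
  Control, Recovered: 417×345/728 = 197.6168
  Control, Not recovered: 417×383/728 = 219.3832
Contributions (O − E)²/E:
  (109 − 147.3832)²/147.3832 = 9.9962
  (202 − 163.6168)²/163.6168 = 9.0044
  (236 − 197.6168)²/197.6168 = 7.4552
  (181 − 219.3832)²/219.3832 = 6.7155
χ² = 9.9962 + 9.0044 + 7.4552 + 6.7155 = 33.171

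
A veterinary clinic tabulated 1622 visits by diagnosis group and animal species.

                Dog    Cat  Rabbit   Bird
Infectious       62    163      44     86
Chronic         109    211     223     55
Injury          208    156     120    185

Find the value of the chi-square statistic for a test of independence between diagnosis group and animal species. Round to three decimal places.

Row totals: 355, 598, 669. Column totals: 379, 530, 387, 326. Grand total N = 1622.
Expected counts (row total × column total / N):
  Infectious, Dog: 355×379/1622 = 82.9501
  Infectious, Cat: 355×530/1622 = 115.9988
  Infectious, Rabbit: 355×387/1622 = 84.7010
  Infectious, Bird: 355×326/1622 = 71.3502
  Chronic, Dog: 598×379/1622 = 139.7300
  Chronic, Cat: 598×530/1622 = 195.4007
  Chronic, Rabbit: 598×387/1622 = 142.6794
  Chronic, Bird: 598×326/1622 = 120.1899
  Injury, Dog: 669×379/1622 = 156.3200
  Injury, Cat: 669×530/1622 = 218.6005
  Injury, Rabbit: 669×387/1622 = 159.6196
  Injury, Bird: 669×326/1622 = 134.4599
Contributions (O − E)²/E:
  (62 − 82.9501)²/82.9501 = 5.2912
  (163 − 115.9988)²/115.9988 = 19.0443
  (44 − 84.7010)²/84.7010 = 19.5579
  (86 − 71.3502)²/71.3502 = 3.0079
  (109 − 139.7300)²/139.7300 = 6.7583
  (211 − 195.4007)²/195.4007 = 1.2453
  (223 − 142.6794)²/142.6794 = 45.2160
  (55 − 120.1899)²/120.1899 = 35.3584
  (208 − 156.3200)²/156.3200 = 17.0856
  (156 − 218.6005)²/218.6005 = 17.9269
  (120 − 159.6196)²/159.6196 = 9.8341
  (185 − 134.4599)²/134.4599 = 18.9968
χ² = 5.2912 + 19.0443 + 19.5579 + 3.0079 + 6.7583 + 1.2453 + 45.2160 + 35.3584 + 17.0856 + 17.9269 + 9.8341 + 18.9968 = 199.323

199.323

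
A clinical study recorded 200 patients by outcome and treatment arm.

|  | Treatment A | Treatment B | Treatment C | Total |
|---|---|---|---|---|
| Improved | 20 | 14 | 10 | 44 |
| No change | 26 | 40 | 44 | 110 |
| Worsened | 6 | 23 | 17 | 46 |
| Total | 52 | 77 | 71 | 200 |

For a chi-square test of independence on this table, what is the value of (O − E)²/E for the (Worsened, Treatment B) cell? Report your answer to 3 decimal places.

Row total (Worsened) = 46; column total (Treatment B) = 77; N = 200.
Expected count E = 46 × 77 / 200 = 17.7100.
Contribution = (O − E)²/E = (23 − 17.7100)² / 17.7100 = 1.580.

1.580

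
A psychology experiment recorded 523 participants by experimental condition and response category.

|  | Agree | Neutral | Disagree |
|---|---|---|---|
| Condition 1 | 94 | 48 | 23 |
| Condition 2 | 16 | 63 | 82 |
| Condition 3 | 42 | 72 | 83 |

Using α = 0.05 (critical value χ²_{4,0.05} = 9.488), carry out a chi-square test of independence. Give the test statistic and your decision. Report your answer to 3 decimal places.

105.492; reject H₀

Row totals: 165, 161, 197. Column totals: 152, 183, 188. Grand total N = 523.
Expected counts (row total × column total / N):
  Condition 1, Agree: 165×152/523 = 47.9541
  Condition 1, Neutral: 165×183/523 = 57.7342
  Condition 1, Disagree: 165×188/523 = 59.3117
  Condition 2, Agree: 161×152/523 = 46.7916
  Condition 2, Neutral: 161×183/523 = 56.3346
  Condition 2, Disagree: 161×188/523 = 57.8738
  Condition 3, Agree: 197×152/523 = 57.2543
  Condition 3, Neutral: 197×183/523 = 68.9312
  Condition 3, Disagree: 197×188/523 = 70.8145
Contributions (O − E)²/E:
  (94 − 47.9541)²/47.9541 = 44.2136
  (48 − 57.7342)²/57.7342 = 1.6412
  (23 − 59.3117)²/59.3117 = 22.2307
  (16 − 46.7916)²/46.7916 = 20.2627
  (63 − 56.3346)²/56.3346 = 0.7886
  (82 − 57.8738)²/57.8738 = 10.0576
  (42 − 57.2543)²/57.2543 = 4.0642
  (72 − 68.9312)²/68.9312 = 0.1366
  (83 − 70.8145)²/70.8145 = 2.0968
χ² = 44.2136 + 1.6412 + 22.2307 + 20.2627 + 0.7886 + 10.0576 + 4.0642 + 0.1366 + 2.0968 = 105.492
df = (3−1)(3−1) = 4. Since 105.492 > 9.488, reject the null hypothesis of independence at α = 0.05.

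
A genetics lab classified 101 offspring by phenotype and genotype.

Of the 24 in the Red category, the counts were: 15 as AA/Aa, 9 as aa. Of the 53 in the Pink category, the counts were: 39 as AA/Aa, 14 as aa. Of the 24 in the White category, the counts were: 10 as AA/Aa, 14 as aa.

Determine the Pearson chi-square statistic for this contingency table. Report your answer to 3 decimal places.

Row totals: 24, 53, 24. Column totals: 64, 37. Grand total N = 101.
Expected counts (row total × column total / N):
  Red, AA/Aa: 24×64/101 = 15.2079
  Red, aa: 24×37/101 = 8.7921
  Pink, AA/Aa: 53×64/101 = 33.5842
  Pink, aa: 53×37/101 = 19.4158
  White, AA/Aa: 24×64/101 = 15.2079
  White, aa: 24×37/101 = 8.7921
Contributions (O − E)²/E:
  (15 − 15.2079)²/15.2079 = 0.0028
  (9 − 8.7921)²/8.7921 = 0.0049
  (39 − 33.5842)²/33.5842 = 0.8734
  (14 − 19.4158)²/19.4158 = 1.5107
  (10 − 15.2079)²/15.2079 = 1.7834
  (14 − 8.7921)²/8.7921 = 3.0848
χ² = 0.0028 + 0.0049 + 0.8734 + 1.5107 + 1.7834 + 3.0848 = 7.260

7.260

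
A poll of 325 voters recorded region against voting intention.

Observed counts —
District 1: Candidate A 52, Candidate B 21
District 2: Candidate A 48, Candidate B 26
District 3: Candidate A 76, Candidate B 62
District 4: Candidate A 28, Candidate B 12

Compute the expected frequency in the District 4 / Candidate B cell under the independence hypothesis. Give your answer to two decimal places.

Row total (District 4) = 40; column total (Candidate B) = 121; grand total N = 325.
Expected count = (row total × column total) / N = 40 × 121 / 325 = 14.89.

14.89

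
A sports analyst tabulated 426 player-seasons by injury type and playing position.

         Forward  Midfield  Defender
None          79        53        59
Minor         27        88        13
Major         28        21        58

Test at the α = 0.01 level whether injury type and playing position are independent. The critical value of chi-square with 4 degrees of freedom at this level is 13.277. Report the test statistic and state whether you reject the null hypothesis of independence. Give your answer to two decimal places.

94.96; reject H₀

Row totals: 191, 128, 107. Column totals: 134, 162, 130. Grand total N = 426.
Expected counts (row total × column total / N):
  None, Forward: 191×134/426 = 60.07981
  None, Midfield: 191×162/426 = 72.63380
  None, Defender: 191×130/426 = 58.28638
  Minor, Forward: 128×134/426 = 40.26291
  Minor, Midfield: 128×162/426 = 48.67606
  Minor, Defender: 128×130/426 = 39.06103
  Major, Forward: 107×134/426 = 33.65728
  Major, Midfield: 107×162/426 = 40.69014
  Major, Defender: 107×130/426 = 32.65258
Contributions (O − E)²/E:
  (79 − 60.07981)²/60.07981 = 5.9583
  (53 − 72.63380)²/72.63380 = 5.3073
  (59 − 58.28638)²/58.28638 = 0.0087
  (27 − 40.26291)²/40.26291 = 4.3689
  (88 − 48.67606)²/48.67606 = 31.7686
  (13 − 39.06103)²/39.06103 = 17.3876
  (28 − 33.65728)²/33.65728 = 0.9509
  (21 − 40.69014)²/40.69014 = 9.5281
  (58 − 32.65258)²/32.65258 = 19.6766
χ² = 5.9583 + 5.3073 + 0.0087 + 4.3689 + 31.7686 + 17.3876 + 0.9509 + 9.5281 + 19.6766 = 94.96
df = (3−1)(3−1) = 4. Since 94.96 > 13.277, reject the null hypothesis of independence at α = 0.01.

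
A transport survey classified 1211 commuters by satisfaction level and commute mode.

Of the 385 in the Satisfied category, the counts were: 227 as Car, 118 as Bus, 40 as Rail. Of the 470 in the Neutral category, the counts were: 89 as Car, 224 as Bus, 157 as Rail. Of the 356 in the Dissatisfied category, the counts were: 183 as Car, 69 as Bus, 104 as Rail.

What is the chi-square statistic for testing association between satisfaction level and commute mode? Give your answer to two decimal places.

193.49

Row totals: 385, 470, 356. Column totals: 499, 411, 301. Grand total N = 1211.
Expected counts (row total × column total / N):
  Satisfied, Car: 385×499/1211 = 158.642
  Satisfied, Bus: 385×411/1211 = 130.665
  Satisfied, Rail: 385×301/1211 = 95.694
  Neutral, Car: 470×499/1211 = 193.666
  Neutral, Bus: 470×411/1211 = 159.513
  Neutral, Rail: 470×301/1211 = 116.821
  Dissatisfied, Car: 356×499/1211 = 146.692
  Dissatisfied, Bus: 356×411/1211 = 120.822
  Dissatisfied, Rail: 356×301/1211 = 88.486
Contributions (O − E)²/E:
  (227 − 158.642)²/158.642 = 29.4551
  (118 − 130.665)²/130.665 = 1.2276
  (40 − 95.694)²/95.694 = 32.4140
  (89 − 193.666)²/193.666 = 56.5663
  (224 − 159.513)²/159.513 = 26.0704
  (157 − 116.821)²/116.821 = 13.8190
  (183 − 146.692)²/146.692 = 8.9867
  (69 − 120.822)²/120.822 = 22.2271
  (104 − 88.486)²/88.486 = 2.7200
χ² = 29.4551 + 1.2276 + 32.4140 + 56.5663 + 26.0704 + 13.8190 + 8.9867 + 22.2271 + 2.7200 = 193.49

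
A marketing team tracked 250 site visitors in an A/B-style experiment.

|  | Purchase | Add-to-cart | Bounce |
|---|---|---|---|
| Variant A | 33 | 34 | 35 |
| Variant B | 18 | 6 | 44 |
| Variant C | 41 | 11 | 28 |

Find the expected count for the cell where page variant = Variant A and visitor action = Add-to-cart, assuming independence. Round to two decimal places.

20.81

Row total (Variant A) = 102; column total (Add-to-cart) = 51; grand total N = 250.
Expected count = (row total × column total) / N = 102 × 51 / 250 = 20.81.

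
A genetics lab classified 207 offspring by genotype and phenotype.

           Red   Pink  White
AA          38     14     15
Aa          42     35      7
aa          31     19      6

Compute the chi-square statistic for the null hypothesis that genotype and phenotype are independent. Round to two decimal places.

11.17

Row totals: 67, 84, 56. Column totals: 111, 68, 28. Grand total N = 207.
Expected counts (row total × column total / N):
  AA, Red: 67×111/207 = 35.9275
  AA, Pink: 67×68/207 = 22.0097
  AA, White: 67×28/207 = 9.0628
  Aa, Red: 84×111/207 = 45.0435
  Aa, Pink: 84×68/207 = 27.5942
  Aa, White: 84×28/207 = 11.3623
  aa, Red: 56×111/207 = 30.0290
  aa, Pink: 56×68/207 = 18.3961
  aa, White: 56×28/207 = 7.5749
Contributions (O − E)²/E:
  (38 − 35.9275)²/35.9275 = 0.1196
  (14 − 22.0097)²/22.0097 = 2.9149
  (15 − 9.0628)²/9.0628 = 3.8896
  (42 − 45.0435)²/45.0435 = 0.2056
  (35 − 27.5942)²/27.5942 = 1.9876
  (7 − 11.3623)²/11.3623 = 1.6748
  (31 − 30.0290)²/30.0290 = 0.0314
  (19 − 18.3961)²/18.3961 = 0.0198
  (6 − 7.5749)²/7.5749 = 0.3274
χ² = 0.1196 + 2.9149 + 3.8896 + 0.2056 + 1.9876 + 1.6748 + 0.0314 + 0.0198 + 0.3274 = 11.17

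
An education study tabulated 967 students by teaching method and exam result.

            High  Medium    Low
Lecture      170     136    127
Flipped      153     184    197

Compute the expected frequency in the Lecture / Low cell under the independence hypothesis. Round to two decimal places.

145.08

Row total (Lecture) = 433; column total (Low) = 324; grand total N = 967.
Expected count = (row total × column total) / N = 433 × 324 / 967 = 145.08.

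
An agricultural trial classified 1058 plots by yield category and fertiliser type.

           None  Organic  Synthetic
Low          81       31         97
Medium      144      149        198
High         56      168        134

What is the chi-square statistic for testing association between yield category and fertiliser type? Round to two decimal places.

Row totals: 209, 491, 358. Column totals: 281, 348, 429. Grand total N = 1058.
Expected counts (row total × column total / N):
  Low, None: 209×281/1058 = 55.509
  Low, Organic: 209×348/1058 = 68.745
  Low, Synthetic: 209×429/1058 = 84.746
  Medium, None: 491×281/1058 = 130.407
  Medium, Organic: 491×348/1058 = 161.501
  Medium, Synthetic: 491×429/1058 = 199.092
  High, None: 358×281/1058 = 95.083
  High, Organic: 358×348/1058 = 117.754
  High, Synthetic: 358×429/1058 = 145.163
Contributions (O − E)²/E:
  (81 − 55.509)²/55.509 = 11.7060
  (31 − 68.745)²/68.745 = 20.7242
  (97 − 84.746)²/84.746 = 1.7719
  (144 − 130.407)²/130.407 = 1.4169
  (149 − 161.501)²/161.501 = 0.9676
  (198 − 199.092)²/199.092 = 0.0060
  (56 − 95.083)²/95.083 = 16.0647
  (168 − 117.754)²/117.754 = 21.4401
  (134 − 145.163)²/145.163 = 0.8584
χ² = 11.7060 + 20.7242 + 1.7719 + 1.4169 + 0.9676 + 0.0060 + 16.0647 + 21.4401 + 0.8584 = 74.96

74.96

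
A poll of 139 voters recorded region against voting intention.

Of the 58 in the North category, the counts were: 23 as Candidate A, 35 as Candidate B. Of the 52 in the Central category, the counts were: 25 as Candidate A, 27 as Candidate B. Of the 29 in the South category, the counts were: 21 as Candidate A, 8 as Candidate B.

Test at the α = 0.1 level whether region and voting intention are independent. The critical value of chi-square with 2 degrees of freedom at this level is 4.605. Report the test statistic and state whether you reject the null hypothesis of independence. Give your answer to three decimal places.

Row totals: 58, 52, 29. Column totals: 69, 70. Grand total N = 139.
Expected counts (row total × column total / N):
  North, Candidate A: 58×69/139 = 28.79137
  North, Candidate B: 58×70/139 = 29.20863
  Central, Candidate A: 52×69/139 = 25.81295
  Central, Candidate B: 52×70/139 = 26.18705
  South, Candidate A: 29×69/139 = 14.39568
  South, Candidate B: 29×70/139 = 14.60432
Contributions (O − E)²/E:
  (23 − 28.79137)²/28.79137 = 1.1649
  (35 − 29.20863)²/29.20863 = 1.1483
  (25 − 25.81295)²/25.81295 = 0.0256
  (27 − 26.18705)²/26.18705 = 0.0252
  (21 − 14.39568)²/14.39568 = 3.0299
  (8 − 14.60432)²/14.60432 = 2.9866
χ² = 1.1649 + 1.1483 + 0.0256 + 0.0252 + 3.0299 + 2.9866 = 8.381
df = (3−1)(2−1) = 2. Since 8.381 > 4.605, reject the null hypothesis of independence at α = 0.1.

8.381; reject H₀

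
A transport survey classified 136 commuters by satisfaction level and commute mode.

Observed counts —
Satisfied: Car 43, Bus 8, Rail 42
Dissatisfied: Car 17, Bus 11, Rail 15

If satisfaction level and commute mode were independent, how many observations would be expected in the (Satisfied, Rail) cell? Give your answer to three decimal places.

Row total (Satisfied) = 93; column total (Rail) = 57; grand total N = 136.
Expected count = (row total × column total) / N = 93 × 57 / 136 = 38.978.

38.978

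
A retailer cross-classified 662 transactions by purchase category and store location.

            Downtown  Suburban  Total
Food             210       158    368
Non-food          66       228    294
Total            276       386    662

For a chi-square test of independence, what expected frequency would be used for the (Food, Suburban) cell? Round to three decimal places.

Row total (Food) = 368; column total (Suburban) = 386; grand total N = 662.
Expected count = (row total × column total) / N = 368 × 386 / 662 = 214.574.

214.574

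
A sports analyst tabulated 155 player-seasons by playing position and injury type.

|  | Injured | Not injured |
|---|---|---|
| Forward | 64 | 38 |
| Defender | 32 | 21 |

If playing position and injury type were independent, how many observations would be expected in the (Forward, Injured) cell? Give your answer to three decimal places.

Row total (Forward) = 102; column total (Injured) = 96; grand total N = 155.
Expected count = (row total × column total) / N = 102 × 96 / 155 = 63.174.

63.174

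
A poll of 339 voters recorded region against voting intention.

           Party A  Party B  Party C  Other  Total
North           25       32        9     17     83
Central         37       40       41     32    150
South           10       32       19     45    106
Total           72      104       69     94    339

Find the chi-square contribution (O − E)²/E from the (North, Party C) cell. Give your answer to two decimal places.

Row total (North) = 83; column total (Party C) = 69; N = 339.
Expected count E = 83 × 69 / 339 = 16.8938.
Contribution = (O − E)²/E = (9 − 16.8938)² / 16.8938 = 3.69.

3.69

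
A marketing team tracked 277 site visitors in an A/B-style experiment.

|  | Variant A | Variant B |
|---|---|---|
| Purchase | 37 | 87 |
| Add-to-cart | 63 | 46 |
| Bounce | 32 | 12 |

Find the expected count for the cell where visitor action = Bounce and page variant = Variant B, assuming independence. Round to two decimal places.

23.03

Row total (Bounce) = 44; column total (Variant B) = 145; grand total N = 277.
Expected count = (row total × column total) / N = 44 × 145 / 277 = 23.03.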